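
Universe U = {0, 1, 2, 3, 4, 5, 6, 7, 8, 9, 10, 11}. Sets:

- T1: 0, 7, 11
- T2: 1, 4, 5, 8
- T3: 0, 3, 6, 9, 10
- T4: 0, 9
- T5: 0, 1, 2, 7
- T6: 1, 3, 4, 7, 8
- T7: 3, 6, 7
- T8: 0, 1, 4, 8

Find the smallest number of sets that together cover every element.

4

T1, T2, T3, T5 together cover {0, 1, 2, 3, 4, 5, 6, 7, 8, 9, 10, 11} — every element.
No 3 of the 8 sets cover everything (all 56 triples fall short), so 4 is minimum.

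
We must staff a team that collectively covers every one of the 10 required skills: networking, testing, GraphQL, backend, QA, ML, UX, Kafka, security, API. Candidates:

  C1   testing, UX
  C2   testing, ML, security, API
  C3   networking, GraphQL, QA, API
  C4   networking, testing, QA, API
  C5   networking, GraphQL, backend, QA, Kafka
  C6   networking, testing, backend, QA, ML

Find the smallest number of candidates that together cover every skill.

3

C1, C2, C5 together cover {networking, testing, GraphQL, backend, QA, ML, UX, Kafka, security, API} — every skill.
No 2 of the 6 candidates cover everything (all 15 pairs fall short), so 3 is minimum.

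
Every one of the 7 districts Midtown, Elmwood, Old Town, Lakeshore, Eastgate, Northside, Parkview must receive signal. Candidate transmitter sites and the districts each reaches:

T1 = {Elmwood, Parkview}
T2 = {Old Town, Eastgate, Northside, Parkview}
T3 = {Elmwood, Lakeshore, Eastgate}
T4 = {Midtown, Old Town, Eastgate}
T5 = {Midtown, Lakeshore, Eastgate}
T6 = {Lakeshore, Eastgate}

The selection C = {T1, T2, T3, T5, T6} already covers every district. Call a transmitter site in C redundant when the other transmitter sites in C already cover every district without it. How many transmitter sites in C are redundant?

3

Drop T1: the rest still cover every district — redundant.
Drop T2: Old Town, Northside uncovered — not redundant.
Drop T3: the rest still cover every district — redundant.
Drop T5: Midtown uncovered — not redundant.
Drop T6: the rest still cover every district — redundant.
3 redundant: T1, T3, T6.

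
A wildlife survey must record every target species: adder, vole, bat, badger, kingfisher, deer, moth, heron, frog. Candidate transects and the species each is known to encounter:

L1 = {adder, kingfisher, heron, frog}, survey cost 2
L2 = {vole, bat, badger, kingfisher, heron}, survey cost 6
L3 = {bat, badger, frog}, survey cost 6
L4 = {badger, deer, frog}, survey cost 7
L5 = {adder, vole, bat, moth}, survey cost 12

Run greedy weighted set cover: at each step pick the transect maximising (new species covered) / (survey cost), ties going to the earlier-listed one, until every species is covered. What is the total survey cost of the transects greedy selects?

27

Pick 1: L1 adds 4 new (adder, kingfisher, heron, frog) at survey cost 2 (ratio 4/2).
Pick 2: L2 adds 3 new (vole, bat, badger) at survey cost 6 (ratio 3/6).
Pick 3: L4 adds 1 new (deer) at survey cost 7 (ratio 1/7).
Pick 4: L5 adds 1 new (moth) at survey cost 12 (ratio 1/12).
Greedy total survey cost: 2 + 6 + 7 + 12 = 27. (The true optimum is 21, so greedy overshoots here.)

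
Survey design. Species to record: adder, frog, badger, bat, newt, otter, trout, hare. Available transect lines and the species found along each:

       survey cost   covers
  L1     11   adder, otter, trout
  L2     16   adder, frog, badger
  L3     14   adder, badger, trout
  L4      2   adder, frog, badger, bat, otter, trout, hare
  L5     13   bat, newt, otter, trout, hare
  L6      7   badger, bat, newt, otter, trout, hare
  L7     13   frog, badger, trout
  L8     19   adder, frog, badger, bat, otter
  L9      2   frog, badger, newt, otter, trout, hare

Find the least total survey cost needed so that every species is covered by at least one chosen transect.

4

L4, L9 cover every species at survey cost 2 + 2 = 4.
Any cover uses at least 2 transects; among all covering selections none totals below 4.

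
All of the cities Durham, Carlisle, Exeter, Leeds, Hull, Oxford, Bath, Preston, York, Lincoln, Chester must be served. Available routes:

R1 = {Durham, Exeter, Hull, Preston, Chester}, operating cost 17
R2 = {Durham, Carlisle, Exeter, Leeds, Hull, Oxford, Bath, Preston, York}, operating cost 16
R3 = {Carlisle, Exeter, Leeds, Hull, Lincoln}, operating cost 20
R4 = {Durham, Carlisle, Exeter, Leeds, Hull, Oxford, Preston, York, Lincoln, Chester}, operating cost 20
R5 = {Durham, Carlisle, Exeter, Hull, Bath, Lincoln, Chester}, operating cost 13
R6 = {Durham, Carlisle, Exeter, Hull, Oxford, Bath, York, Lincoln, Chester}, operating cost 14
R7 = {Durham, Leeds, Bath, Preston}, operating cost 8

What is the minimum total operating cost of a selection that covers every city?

R6, R7 cover every city at operating cost 14 + 8 = 22.
Any cover uses at least 2 routes; among all covering selections none totals below 22.

22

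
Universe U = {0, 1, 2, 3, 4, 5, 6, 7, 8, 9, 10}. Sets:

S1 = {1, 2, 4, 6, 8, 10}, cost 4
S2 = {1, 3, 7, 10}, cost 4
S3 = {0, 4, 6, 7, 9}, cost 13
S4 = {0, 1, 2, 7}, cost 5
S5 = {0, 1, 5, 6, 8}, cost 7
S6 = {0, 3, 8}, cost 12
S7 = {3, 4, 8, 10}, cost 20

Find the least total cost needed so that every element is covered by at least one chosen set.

28

S1, S2, S3, S5 cover every element at cost 4 + 4 + 13 + 7 = 28.
Any cover uses at least 4 sets; among all covering selections none totals below 28.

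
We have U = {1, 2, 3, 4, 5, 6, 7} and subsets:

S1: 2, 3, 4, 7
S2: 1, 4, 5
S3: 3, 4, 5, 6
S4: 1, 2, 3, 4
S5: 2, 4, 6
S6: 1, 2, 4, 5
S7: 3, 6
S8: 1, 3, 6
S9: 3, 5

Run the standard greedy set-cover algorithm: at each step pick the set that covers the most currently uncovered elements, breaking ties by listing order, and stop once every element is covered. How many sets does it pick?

Pick 1: S1 covers 4 new elements (2, 3, 4, 7).
Pick 2: S2 covers 2 new elements (1, 5).
Pick 3: S3 covers 1 new elements (6).
Greedy uses 3 sets.

3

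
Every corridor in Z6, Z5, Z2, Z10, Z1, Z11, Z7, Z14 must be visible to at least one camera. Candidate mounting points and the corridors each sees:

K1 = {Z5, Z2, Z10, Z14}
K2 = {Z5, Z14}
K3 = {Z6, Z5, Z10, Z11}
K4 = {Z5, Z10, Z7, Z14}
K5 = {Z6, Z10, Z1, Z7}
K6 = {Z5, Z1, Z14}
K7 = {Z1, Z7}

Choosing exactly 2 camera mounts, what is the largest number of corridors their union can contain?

Choosing K1, K5 covers {Z6, Z5, Z2, Z10, Z1, Z7, Z14} — 7 corridors.
No choice of 2 camera mounts does better; here Z11 is left uncovered.

7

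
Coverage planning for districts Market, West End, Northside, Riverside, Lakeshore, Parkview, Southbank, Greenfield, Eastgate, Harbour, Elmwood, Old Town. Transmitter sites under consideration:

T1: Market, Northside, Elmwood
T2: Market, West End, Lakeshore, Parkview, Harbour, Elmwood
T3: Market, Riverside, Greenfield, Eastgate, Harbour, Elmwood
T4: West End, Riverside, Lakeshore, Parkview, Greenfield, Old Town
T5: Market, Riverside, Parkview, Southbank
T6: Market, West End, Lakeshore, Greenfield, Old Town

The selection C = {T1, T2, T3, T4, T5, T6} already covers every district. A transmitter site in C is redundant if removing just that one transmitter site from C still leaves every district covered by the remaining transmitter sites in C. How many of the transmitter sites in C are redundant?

3

Drop T1: Northside uncovered — not redundant.
Drop T2: the rest still cover every district — redundant.
Drop T3: Eastgate uncovered — not redundant.
Drop T4: the rest still cover every district — redundant.
Drop T5: Southbank uncovered — not redundant.
Drop T6: the rest still cover every district — redundant.
3 redundant: T2, T4, T6.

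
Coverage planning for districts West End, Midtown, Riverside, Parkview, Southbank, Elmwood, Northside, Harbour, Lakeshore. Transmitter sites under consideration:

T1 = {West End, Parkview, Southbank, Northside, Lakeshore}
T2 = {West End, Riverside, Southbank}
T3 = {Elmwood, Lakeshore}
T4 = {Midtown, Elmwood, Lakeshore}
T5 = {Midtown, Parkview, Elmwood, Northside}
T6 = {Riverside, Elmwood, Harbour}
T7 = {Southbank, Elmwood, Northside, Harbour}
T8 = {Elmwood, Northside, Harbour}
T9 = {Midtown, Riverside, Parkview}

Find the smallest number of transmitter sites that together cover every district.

3

T1, T4, T6 together cover {West End, Midtown, Riverside, Parkview, Southbank, Elmwood, Northside, Harbour, Lakeshore} — every district.
No 2 of the 9 transmitter sites cover everything (all 36 pairs fall short), so 3 is minimum.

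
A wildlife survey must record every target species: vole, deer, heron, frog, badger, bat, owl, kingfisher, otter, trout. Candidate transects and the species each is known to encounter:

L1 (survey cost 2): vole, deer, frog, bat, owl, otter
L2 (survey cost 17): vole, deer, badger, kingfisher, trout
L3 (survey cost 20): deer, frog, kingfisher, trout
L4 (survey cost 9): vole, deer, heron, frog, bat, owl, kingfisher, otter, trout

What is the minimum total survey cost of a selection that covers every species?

L2, L4 cover every species at survey cost 17 + 9 = 26.
Any cover uses at least 2 transects; among all covering selections none totals below 26.
Greedy by coverage-per-survey cost would pick L1, L4, L2 for 28 — worse than the optimum 26.

26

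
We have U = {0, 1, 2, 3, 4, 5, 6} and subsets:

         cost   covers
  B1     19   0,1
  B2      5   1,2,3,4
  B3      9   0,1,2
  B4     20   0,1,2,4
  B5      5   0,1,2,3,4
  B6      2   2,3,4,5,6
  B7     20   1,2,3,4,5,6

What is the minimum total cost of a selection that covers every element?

7

B5, B6 cover every element at cost 5 + 2 = 7.
Any cover uses at least 2 sets; among all covering selections none totals below 7.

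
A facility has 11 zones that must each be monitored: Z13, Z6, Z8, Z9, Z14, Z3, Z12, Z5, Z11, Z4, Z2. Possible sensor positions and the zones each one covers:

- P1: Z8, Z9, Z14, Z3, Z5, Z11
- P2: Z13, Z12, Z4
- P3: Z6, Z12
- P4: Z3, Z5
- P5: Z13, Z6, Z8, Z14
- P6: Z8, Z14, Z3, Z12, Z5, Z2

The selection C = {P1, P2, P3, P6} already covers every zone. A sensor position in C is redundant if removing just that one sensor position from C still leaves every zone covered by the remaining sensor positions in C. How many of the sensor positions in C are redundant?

0

Drop P1: Z9, Z11 uncovered — not redundant.
Drop P2: Z13, Z4 uncovered — not redundant.
Drop P3: Z6 uncovered — not redundant.
Drop P6: Z2 uncovered — not redundant.
None of the sensor positions in C is redundant.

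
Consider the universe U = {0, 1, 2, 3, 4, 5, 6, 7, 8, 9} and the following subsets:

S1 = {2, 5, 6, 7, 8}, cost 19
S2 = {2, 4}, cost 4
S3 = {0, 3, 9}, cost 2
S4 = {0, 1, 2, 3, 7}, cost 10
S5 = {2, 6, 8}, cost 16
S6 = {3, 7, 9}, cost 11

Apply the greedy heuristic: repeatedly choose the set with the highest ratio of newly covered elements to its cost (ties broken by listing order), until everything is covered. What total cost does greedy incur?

Pick 1: S3 adds 3 new (0, 3, 9) at cost 2 (ratio 3/2).
Pick 2: S2 adds 2 new (2, 4) at cost 4 (ratio 2/4).
Pick 3: S1 adds 4 new (5, 6, 7, 8) at cost 19 (ratio 4/19).
Pick 4: S4 adds 1 new (1) at cost 10 (ratio 1/10).
Greedy total cost: 2 + 4 + 19 + 10 = 35.

35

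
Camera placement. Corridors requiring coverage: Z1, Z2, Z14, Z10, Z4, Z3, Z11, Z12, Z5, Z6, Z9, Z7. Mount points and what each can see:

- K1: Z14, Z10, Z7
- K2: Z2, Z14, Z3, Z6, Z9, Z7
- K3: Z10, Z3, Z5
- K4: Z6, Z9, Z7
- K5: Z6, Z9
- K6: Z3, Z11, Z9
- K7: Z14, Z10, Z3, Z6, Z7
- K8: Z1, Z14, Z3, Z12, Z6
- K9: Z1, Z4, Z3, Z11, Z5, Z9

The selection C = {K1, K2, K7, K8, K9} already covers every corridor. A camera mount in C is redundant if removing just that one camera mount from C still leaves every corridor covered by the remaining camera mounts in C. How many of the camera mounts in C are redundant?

Drop K1: the rest still cover every corridor — redundant.
Drop K2: Z2 uncovered — not redundant.
Drop K7: the rest still cover every corridor — redundant.
Drop K8: Z12 uncovered — not redundant.
Drop K9: Z4, Z11, Z5 uncovered — not redundant.
2 redundant: K1, K7.

2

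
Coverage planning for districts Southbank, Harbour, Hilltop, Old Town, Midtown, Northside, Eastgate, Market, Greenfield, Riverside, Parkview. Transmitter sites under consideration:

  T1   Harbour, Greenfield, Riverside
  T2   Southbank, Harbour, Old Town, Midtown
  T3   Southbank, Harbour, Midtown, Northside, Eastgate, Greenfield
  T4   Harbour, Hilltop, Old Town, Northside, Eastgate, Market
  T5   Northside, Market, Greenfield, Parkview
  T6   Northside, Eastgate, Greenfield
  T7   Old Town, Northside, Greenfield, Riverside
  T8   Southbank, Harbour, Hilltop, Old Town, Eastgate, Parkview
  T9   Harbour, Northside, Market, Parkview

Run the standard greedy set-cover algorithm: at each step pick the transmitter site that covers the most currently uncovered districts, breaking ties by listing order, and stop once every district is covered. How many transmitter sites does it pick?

Pick 1: T3 covers 6 new districts (Southbank, Harbour, Midtown, Northside, Eastgate, Greenfield).
Pick 2: T4 covers 3 new districts (Hilltop, Old Town, Market).
Pick 3: T1 covers 1 new districts (Riverside).
Pick 4: T5 covers 1 new districts (Parkview).
Greedy uses 4 transmitter sites.

4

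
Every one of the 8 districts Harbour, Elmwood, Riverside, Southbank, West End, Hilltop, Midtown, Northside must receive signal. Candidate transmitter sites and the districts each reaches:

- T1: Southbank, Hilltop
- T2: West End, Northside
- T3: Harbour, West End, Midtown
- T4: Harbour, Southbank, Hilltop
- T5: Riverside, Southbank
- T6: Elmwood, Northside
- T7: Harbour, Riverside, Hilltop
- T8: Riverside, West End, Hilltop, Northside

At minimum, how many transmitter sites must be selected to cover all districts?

4

T1, T3, T5, T6 together cover {Harbour, Elmwood, Riverside, Southbank, West End, Hilltop, Midtown, Northside} — every district.
No 3 of the 8 transmitter sites cover everything (all 56 triples fall short), so 4 is minimum.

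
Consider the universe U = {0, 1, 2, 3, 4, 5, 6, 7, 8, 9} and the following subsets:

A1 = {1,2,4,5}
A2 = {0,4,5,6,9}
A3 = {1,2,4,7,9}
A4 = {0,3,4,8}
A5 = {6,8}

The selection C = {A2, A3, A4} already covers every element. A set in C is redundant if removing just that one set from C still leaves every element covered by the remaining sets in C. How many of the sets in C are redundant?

Drop A2: 5, 6 uncovered — not redundant.
Drop A3: 1, 2, 7 uncovered — not redundant.
Drop A4: 3, 8 uncovered — not redundant.
None of the sets in C is redundant.

0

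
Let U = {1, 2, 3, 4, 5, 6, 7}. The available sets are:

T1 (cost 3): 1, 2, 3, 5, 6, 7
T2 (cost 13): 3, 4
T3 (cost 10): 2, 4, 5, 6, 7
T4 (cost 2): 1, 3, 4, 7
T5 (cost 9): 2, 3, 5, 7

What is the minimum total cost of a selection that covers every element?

T1, T4 cover every element at cost 3 + 2 = 5.
Any cover uses at least 2 sets; among all covering selections none totals below 5.

5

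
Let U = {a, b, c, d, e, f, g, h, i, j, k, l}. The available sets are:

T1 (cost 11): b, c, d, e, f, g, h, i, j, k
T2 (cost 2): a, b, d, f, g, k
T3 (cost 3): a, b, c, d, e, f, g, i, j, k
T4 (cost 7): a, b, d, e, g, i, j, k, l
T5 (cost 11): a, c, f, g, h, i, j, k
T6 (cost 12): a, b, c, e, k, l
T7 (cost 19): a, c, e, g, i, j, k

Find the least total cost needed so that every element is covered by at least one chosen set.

18

T1, T4 cover every element at cost 11 + 7 = 18.
Any cover uses at least 2 sets; among all covering selections none totals below 18.
Greedy by coverage-per-cost would pick T3, T4, T1 for 21 — worse than the optimum 18.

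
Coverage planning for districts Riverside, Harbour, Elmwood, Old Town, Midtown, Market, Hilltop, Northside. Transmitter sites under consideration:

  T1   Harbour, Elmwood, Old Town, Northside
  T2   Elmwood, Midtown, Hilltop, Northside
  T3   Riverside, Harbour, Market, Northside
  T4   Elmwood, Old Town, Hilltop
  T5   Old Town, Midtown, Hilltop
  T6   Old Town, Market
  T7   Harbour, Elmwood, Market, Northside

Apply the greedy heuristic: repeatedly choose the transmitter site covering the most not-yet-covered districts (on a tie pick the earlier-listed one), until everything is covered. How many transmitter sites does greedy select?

3

Pick 1: T1 covers 4 new districts (Harbour, Elmwood, Old Town, Northside).
Pick 2: T2 covers 2 new districts (Midtown, Hilltop).
Pick 3: T3 covers 2 new districts (Riverside, Market).
Greedy uses 3 transmitter sites.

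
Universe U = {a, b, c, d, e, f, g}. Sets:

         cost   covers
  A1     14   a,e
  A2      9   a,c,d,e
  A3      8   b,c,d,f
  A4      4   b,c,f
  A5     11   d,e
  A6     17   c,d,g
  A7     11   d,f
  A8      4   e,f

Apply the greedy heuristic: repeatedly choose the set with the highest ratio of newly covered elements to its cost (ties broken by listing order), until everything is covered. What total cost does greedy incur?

Pick 1: A4 adds 3 new (b, c, f) at cost 4 (ratio 3/4).
Pick 2: A2 adds 3 new (a, d, e) at cost 9 (ratio 3/9).
Pick 3: A6 adds 1 new (g) at cost 17 (ratio 1/17).
Greedy total cost: 4 + 9 + 17 = 30.

30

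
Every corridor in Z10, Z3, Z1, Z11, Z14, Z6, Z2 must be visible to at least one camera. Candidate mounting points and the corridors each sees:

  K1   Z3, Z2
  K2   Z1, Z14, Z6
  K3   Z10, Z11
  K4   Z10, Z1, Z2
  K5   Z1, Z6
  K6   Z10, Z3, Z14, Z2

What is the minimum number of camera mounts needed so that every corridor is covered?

3

K1, K2, K3 together cover {Z10, Z3, Z1, Z11, Z14, Z6, Z2} — every corridor.
No 2 of the 6 camera mounts cover everything (all 15 pairs fall short), so 3 is minimum.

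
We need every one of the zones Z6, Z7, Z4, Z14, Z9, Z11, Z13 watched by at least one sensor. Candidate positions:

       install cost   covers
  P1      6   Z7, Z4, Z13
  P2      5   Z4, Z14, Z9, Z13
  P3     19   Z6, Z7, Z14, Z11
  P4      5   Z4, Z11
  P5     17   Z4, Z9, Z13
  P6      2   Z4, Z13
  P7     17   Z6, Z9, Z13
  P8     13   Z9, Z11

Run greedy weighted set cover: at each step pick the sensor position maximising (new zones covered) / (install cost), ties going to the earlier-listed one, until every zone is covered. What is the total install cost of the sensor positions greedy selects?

Pick 1: P6 adds 2 new (Z4, Z13) at install cost 2 (ratio 2/2).
Pick 2: P2 adds 2 new (Z14, Z9) at install cost 5 (ratio 2/5).
Pick 3: P4 adds 1 new (Z11) at install cost 5 (ratio 1/5).
Pick 4: P1 adds 1 new (Z7) at install cost 6 (ratio 1/6).
Pick 5: P7 adds 1 new (Z6) at install cost 17 (ratio 1/17).
Greedy total install cost: 2 + 5 + 5 + 6 + 17 = 35. (The true optimum is 24, so greedy overshoots here.)

35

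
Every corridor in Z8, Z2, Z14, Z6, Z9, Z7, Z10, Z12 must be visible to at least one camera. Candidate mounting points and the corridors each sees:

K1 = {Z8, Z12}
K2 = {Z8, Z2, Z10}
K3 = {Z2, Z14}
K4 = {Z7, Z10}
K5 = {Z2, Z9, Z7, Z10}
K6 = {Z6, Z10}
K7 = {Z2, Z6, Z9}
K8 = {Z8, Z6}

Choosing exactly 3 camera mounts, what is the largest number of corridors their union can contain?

Choosing K1, K3, K5 covers {Z8, Z2, Z14, Z9, Z7, Z10, Z12} — 7 corridors.
No choice of 3 camera mounts does better; here Z6 is left uncovered.

7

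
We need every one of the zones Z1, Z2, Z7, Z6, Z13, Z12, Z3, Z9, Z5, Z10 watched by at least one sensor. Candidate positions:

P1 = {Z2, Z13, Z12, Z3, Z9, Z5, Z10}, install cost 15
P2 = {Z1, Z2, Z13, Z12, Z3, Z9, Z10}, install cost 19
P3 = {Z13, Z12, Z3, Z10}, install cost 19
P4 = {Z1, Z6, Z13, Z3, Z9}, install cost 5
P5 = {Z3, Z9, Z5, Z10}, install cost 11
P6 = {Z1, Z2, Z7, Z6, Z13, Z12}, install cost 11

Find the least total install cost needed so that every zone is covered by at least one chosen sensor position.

22

P5, P6 cover every zone at install cost 11 + 11 = 22.
Any cover uses at least 2 sensor positions; among all covering selections none totals below 22.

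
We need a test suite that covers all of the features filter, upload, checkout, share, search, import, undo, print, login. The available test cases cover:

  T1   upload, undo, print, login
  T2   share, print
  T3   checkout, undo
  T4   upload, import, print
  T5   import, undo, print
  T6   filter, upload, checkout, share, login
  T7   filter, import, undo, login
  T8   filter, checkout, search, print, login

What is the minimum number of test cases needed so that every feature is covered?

T5, T6, T8 together cover {filter, upload, checkout, share, search, import, undo, print, login} — every feature.
No 2 of the 8 test cases cover everything (all 28 pairs fall short), so 3 is minimum.

3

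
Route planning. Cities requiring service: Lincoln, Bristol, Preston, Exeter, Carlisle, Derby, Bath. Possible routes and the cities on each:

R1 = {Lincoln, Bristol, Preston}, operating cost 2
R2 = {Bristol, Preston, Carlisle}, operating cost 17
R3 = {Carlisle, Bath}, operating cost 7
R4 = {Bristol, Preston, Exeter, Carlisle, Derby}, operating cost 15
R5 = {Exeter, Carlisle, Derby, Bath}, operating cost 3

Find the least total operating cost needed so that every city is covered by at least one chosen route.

5

R1, R5 cover every city at operating cost 2 + 3 = 5.
Any cover uses at least 2 routes; among all covering selections none totals below 5.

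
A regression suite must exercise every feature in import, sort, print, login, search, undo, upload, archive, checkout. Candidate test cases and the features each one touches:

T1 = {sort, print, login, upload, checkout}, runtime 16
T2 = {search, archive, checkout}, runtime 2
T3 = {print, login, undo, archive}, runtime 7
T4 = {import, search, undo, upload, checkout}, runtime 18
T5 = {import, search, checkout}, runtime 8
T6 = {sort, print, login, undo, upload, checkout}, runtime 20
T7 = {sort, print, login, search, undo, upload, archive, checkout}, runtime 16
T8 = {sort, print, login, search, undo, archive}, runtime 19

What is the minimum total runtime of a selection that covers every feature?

24

T5, T7 cover every feature at runtime 8 + 16 = 24.
Any cover uses at least 2 test cases; among all covering selections none totals below 24.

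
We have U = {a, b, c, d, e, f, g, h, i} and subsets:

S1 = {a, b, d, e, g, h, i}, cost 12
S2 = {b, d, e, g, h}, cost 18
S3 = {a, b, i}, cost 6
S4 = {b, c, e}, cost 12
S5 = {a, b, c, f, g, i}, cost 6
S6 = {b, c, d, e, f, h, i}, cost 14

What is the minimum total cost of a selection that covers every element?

S1, S5 cover every element at cost 12 + 6 = 18.
Any cover uses at least 2 sets; among all covering selections none totals below 18.

18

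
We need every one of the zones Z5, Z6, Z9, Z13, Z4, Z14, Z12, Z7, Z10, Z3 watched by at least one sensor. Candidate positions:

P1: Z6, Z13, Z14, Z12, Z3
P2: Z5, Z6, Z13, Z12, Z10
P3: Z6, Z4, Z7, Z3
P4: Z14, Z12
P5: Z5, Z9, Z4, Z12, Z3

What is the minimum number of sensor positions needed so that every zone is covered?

4

P1, P2, P3, P5 together cover {Z5, Z6, Z9, Z13, Z4, Z14, Z12, Z7, Z10, Z3} — every zone.
No 3 of the 5 sensor positions cover everything (all 10 triples fall short), so 4 is minimum.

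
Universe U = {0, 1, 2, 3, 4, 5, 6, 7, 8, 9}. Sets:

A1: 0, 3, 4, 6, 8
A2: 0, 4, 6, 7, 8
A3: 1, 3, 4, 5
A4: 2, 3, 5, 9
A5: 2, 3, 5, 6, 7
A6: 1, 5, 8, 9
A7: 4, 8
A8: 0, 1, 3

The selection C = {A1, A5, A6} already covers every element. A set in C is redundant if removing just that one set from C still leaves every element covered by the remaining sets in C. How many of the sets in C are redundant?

Drop A1: 0, 4 uncovered — not redundant.
Drop A5: 2, 7 uncovered — not redundant.
Drop A6: 1, 9 uncovered — not redundant.
None of the sets in C is redundant.

0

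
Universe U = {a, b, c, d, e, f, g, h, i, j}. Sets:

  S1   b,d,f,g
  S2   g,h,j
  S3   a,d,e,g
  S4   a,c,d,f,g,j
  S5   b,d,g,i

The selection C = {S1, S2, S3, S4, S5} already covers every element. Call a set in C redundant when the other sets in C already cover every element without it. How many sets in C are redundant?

Drop S1: the rest still cover every element — redundant.
Drop S2: h uncovered — not redundant.
Drop S3: e uncovered — not redundant.
Drop S4: c uncovered — not redundant.
Drop S5: i uncovered — not redundant.
1 redundant: S1.

1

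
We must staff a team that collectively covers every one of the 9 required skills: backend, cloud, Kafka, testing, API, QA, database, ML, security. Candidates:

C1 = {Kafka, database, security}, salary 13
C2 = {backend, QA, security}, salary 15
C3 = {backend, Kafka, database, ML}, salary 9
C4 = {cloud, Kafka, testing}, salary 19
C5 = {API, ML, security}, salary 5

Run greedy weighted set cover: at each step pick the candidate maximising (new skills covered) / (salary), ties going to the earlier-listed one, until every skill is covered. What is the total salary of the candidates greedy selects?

Pick 1: C5 adds 3 new (API, ML, security) at salary 5 (ratio 3/5).
Pick 2: C3 adds 3 new (backend, Kafka, database) at salary 9 (ratio 3/9).
Pick 3: C4 adds 2 new (cloud, testing) at salary 19 (ratio 2/19).
Pick 4: C2 adds 1 new (QA) at salary 15 (ratio 1/15).
Greedy total salary: 5 + 9 + 19 + 15 = 48.

48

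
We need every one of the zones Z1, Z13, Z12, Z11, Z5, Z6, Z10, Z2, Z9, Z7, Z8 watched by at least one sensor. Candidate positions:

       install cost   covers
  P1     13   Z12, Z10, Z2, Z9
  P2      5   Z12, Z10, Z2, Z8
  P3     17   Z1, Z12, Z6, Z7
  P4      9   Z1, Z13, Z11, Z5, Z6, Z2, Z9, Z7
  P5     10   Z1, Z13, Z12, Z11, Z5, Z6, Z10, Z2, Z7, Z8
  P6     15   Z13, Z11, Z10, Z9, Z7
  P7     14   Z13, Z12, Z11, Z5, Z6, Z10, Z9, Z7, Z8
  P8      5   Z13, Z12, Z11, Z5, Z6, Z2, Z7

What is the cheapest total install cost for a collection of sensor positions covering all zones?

P2, P4 cover every zone at install cost 5 + 9 = 14.
Any cover uses at least 2 sensor positions; among all covering selections none totals below 14.
Greedy by coverage-per-install cost would pick P8, P2, P4 for 19 — worse than the optimum 14.

14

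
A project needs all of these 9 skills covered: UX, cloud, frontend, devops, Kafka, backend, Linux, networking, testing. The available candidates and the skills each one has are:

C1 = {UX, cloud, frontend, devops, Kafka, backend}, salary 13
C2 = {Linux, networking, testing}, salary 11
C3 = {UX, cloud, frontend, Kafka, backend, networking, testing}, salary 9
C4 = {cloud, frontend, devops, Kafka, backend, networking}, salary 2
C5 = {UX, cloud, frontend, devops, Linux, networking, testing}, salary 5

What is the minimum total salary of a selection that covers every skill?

C4, C5 cover every skill at salary 2 + 5 = 7.
Any cover uses at least 2 candidates; among all covering selections none totals below 7.

7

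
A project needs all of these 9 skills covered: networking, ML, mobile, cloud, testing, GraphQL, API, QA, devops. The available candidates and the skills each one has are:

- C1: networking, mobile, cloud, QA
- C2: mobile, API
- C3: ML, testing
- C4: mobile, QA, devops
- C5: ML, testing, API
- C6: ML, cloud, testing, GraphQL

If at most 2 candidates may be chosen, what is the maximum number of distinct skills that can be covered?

7

Choosing C1, C5 covers {networking, ML, mobile, cloud, testing, API, QA} — 7 skills.
No choice of 2 candidates does better; here GraphQL, devops are left uncovered.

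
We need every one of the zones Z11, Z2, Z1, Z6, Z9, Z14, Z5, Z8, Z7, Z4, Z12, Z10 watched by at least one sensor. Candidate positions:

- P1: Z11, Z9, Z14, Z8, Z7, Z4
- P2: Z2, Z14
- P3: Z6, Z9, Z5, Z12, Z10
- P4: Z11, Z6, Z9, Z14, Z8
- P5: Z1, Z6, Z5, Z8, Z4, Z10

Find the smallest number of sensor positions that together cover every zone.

P1, P2, P3, P5 together cover {Z11, Z2, Z1, Z6, Z9, Z14, Z5, Z8, Z7, Z4, Z12, Z10} — every zone.
No 3 of the 5 sensor positions cover everything (all 10 triples fall short), so 4 is minimum.

4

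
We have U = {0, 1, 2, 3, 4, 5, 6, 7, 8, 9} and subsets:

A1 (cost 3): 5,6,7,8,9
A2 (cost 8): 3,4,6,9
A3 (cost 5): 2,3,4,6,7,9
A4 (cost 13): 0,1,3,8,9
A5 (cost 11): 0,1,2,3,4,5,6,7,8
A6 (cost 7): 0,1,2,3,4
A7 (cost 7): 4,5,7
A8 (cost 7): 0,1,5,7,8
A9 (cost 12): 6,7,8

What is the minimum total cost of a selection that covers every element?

10

A1, A6 cover every element at cost 3 + 7 = 10.
Any cover uses at least 2 sets; among all covering selections none totals below 10.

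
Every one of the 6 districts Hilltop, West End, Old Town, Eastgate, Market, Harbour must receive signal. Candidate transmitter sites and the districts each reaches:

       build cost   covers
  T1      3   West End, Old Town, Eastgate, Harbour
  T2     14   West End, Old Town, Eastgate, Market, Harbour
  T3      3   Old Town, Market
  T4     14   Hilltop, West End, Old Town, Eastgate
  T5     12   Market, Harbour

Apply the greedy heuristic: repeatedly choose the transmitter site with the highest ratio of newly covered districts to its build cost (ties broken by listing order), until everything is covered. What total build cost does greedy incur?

20

Pick 1: T1 adds 4 new (West End, Old Town, Eastgate, Harbour) at build cost 3 (ratio 4/3).
Pick 2: T3 adds 1 new (Market) at build cost 3 (ratio 1/3).
Pick 3: T4 adds 1 new (Hilltop) at build cost 14 (ratio 1/14).
Greedy total build cost: 3 + 3 + 14 = 20.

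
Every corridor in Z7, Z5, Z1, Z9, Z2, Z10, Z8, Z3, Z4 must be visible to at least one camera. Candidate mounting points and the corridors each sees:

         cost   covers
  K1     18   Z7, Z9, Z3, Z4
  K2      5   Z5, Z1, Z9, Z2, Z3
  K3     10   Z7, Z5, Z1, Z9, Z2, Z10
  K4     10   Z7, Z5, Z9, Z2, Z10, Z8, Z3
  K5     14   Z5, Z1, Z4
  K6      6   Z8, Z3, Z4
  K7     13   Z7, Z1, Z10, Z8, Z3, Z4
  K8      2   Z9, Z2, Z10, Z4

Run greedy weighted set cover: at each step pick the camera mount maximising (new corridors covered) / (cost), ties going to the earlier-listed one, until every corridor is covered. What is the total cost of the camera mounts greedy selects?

Pick 1: K8 adds 4 new (Z9, Z2, Z10, Z4) at cost 2 (ratio 4/2).
Pick 2: K2 adds 3 new (Z5, Z1, Z3) at cost 5 (ratio 3/5).
Pick 3: K4 adds 2 new (Z7, Z8) at cost 10 (ratio 2/10).
Greedy total cost: 2 + 5 + 10 = 17. (The true optimum is 16, so greedy overshoots here.)

17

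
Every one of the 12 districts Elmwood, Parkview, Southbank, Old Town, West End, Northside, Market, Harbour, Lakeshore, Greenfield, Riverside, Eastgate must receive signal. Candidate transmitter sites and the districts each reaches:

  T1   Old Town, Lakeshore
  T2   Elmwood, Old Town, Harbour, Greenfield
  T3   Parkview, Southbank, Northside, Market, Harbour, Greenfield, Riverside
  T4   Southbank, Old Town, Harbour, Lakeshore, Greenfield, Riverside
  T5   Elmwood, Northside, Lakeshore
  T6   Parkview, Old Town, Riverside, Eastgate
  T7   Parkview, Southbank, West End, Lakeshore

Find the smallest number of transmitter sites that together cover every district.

T2, T3, T6, T7 together cover {Elmwood, Parkview, Southbank, Old Town, West End, Northside, Market, Harbour, Lakeshore, Greenfield, Riverside, Eastgate} — every district.
No 3 of the 7 transmitter sites cover everything (all 35 triples fall short), so 4 is minimum.

4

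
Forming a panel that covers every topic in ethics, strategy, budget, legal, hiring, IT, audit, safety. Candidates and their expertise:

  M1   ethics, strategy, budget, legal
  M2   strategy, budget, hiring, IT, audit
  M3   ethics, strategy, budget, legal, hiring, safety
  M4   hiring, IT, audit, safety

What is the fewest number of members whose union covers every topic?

M1, M4 together cover {ethics, strategy, budget, legal, hiring, IT, audit, safety} — every topic.
No single member contains all 8 topics, so 2 is optimal.

2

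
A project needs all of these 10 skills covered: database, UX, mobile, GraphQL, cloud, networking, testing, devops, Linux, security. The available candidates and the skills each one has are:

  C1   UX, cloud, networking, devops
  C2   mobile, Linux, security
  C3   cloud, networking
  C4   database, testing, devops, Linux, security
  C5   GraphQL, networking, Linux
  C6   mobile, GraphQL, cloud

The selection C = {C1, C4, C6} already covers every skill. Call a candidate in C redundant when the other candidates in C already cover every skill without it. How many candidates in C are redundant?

Drop C1: UX, networking uncovered — not redundant.
Drop C4: database, testing, Linux, security uncovered — not redundant.
Drop C6: mobile, GraphQL uncovered — not redundant.
None of the candidates in C is redundant.

0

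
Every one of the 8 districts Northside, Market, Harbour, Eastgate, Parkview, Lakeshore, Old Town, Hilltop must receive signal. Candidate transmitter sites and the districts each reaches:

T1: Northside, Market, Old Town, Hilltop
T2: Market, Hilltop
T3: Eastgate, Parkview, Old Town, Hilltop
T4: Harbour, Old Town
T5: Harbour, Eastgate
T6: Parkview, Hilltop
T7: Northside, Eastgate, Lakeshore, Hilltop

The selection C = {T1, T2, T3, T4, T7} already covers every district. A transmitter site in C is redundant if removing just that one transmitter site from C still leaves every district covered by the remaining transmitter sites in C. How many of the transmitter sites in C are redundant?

2

Drop T1: the rest still cover every district — redundant.
Drop T2: the rest still cover every district — redundant.
Drop T3: Parkview uncovered — not redundant.
Drop T4: Harbour uncovered — not redundant.
Drop T7: Lakeshore uncovered — not redundant.
2 redundant: T1, T2.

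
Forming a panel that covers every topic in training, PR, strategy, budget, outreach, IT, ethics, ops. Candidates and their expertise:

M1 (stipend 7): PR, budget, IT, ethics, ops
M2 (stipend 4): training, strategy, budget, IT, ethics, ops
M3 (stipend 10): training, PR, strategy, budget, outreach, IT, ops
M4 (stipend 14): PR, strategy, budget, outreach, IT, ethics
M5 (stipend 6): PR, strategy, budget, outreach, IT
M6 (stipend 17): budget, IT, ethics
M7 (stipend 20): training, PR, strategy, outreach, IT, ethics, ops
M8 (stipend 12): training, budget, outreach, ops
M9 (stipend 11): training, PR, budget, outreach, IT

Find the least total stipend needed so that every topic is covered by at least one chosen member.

10

M2, M5 cover every topic at stipend 4 + 6 = 10.
Any cover uses at least 2 members; among all covering selections none totals below 10.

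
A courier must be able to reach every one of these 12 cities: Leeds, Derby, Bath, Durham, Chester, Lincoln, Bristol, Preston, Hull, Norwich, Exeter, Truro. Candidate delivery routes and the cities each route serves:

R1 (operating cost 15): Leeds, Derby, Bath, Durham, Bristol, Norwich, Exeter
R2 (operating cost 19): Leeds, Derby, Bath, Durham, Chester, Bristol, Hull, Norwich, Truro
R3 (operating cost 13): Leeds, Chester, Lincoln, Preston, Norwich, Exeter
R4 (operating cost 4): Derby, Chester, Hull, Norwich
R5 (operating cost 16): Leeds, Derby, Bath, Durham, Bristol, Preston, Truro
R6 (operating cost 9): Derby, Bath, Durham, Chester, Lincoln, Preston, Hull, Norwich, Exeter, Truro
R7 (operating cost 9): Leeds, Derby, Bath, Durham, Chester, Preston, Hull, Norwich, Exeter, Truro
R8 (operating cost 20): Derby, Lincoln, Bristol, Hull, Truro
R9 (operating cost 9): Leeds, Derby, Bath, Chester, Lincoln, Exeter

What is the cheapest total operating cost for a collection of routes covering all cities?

24

R1, R6 cover every city at operating cost 15 + 9 = 24.
Any cover uses at least 2 routes; among all covering selections none totals below 24.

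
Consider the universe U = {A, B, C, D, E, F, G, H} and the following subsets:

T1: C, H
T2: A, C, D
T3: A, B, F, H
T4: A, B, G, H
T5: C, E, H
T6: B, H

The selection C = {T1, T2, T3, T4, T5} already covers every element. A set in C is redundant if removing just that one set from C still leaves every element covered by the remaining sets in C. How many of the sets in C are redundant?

1

Drop T1: the rest still cover every element — redundant.
Drop T2: D uncovered — not redundant.
Drop T3: F uncovered — not redundant.
Drop T4: G uncovered — not redundant.
Drop T5: E uncovered — not redundant.
1 redundant: T1.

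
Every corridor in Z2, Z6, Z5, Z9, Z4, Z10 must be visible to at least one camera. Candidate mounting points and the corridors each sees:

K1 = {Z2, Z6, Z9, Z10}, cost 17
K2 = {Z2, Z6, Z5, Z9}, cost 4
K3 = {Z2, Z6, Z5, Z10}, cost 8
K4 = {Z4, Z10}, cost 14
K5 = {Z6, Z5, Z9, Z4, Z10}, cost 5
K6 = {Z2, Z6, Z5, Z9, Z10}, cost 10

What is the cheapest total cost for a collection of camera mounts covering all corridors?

K2, K5 cover every corridor at cost 4 + 5 = 9.
Any cover uses at least 2 camera mounts; among all covering selections none totals below 9.

9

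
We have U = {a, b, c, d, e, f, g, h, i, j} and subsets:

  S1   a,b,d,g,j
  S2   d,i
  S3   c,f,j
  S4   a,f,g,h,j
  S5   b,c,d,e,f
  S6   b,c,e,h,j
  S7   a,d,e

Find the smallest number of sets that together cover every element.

S2, S4, S5 together cover {a, b, c, d, e, f, g, h, i, j} — every element.
No 2 of the 7 sets cover everything (all 21 pairs fall short), so 3 is minimum.
Greedy (largest uncovered first) would take S1, S5, S2, S4 — 4 sets — but 3 suffice.

3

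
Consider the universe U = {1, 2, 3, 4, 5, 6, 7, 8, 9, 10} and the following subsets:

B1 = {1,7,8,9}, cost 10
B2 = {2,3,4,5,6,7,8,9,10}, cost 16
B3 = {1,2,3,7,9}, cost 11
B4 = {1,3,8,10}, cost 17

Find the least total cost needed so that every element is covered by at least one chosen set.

26

B1, B2 cover every element at cost 10 + 16 = 26.
Any cover uses at least 2 sets; among all covering selections none totals below 26.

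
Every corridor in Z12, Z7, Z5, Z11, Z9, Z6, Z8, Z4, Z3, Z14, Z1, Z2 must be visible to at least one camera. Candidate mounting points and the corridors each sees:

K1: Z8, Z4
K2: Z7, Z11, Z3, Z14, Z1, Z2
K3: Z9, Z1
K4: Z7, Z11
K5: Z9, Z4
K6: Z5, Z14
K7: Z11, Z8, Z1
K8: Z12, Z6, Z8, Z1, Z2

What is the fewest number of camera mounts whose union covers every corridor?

K2, K5, K6, K8 together cover {Z12, Z7, Z5, Z11, Z9, Z6, Z8, Z4, Z3, Z14, Z1, Z2} — every corridor.
No 3 of the 8 camera mounts cover everything (all 56 triples fall short), so 4 is minimum.

4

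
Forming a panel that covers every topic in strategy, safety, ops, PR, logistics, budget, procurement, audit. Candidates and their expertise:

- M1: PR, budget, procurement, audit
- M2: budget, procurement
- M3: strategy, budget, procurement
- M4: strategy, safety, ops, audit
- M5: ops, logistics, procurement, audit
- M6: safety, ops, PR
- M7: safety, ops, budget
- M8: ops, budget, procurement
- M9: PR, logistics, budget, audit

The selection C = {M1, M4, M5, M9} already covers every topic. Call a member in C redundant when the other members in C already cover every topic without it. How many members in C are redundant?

3

Drop M1: the rest still cover every topic — redundant.
Drop M4: strategy, safety uncovered — not redundant.
Drop M5: the rest still cover every topic — redundant.
Drop M9: the rest still cover every topic — redundant.
3 redundant: M1, M5, M9.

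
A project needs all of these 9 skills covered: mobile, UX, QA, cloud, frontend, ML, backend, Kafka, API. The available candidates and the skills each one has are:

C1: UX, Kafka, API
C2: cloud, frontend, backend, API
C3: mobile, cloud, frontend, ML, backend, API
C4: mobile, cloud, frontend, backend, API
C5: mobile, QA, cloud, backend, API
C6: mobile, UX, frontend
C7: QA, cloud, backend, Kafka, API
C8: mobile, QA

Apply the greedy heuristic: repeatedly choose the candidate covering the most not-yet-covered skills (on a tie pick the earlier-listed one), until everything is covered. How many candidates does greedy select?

3

Pick 1: C3 covers 6 new skills (mobile, cloud, frontend, ML, backend, API).
Pick 2: C1 covers 2 new skills (UX, Kafka).
Pick 3: C5 covers 1 new skills (QA).
Greedy uses 3 candidates.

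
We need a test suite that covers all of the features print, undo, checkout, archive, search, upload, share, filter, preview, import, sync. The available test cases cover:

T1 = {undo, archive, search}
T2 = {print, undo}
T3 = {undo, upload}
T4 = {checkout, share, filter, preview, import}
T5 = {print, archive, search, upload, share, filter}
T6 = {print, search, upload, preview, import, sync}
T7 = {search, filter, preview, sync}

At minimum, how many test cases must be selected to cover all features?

T1, T4, T6 together cover {print, undo, checkout, archive, search, upload, share, filter, preview, import, sync} — every feature.
No 2 of the 7 test cases cover everything (all 21 pairs fall short), so 3 is minimum.
Greedy (largest uncovered first) would take T5, T4, T1, T6 — 4 test cases — but 3 suffice.

3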